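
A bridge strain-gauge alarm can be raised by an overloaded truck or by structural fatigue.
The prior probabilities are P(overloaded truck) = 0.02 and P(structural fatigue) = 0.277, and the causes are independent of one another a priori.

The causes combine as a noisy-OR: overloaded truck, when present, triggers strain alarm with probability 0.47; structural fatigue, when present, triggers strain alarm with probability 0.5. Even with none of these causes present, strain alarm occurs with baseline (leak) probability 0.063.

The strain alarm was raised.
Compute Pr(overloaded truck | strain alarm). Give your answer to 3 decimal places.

Under noisy-OR, P(strain alarm | causes) = 1 − (1−0.063)·∏(1−qᵢ) over the active causes.
P(strain alarm) = 0.063·0.98·0.723 + 0.5315·0.98·0.277 + 0.50339·0.02·0.723 + 0.751695·0.02·0.277 = 0.044638 + 0.144281 + 0.007279 + 0.004164 = 0.200362
The overloaded truck-present share is 0.007279 + 0.004164 = 0.011443.
Hence the posterior is 0.011443/0.200362 ≈ 0.057.

Pr(overloaded truck | strain alarm) ≈ 0.057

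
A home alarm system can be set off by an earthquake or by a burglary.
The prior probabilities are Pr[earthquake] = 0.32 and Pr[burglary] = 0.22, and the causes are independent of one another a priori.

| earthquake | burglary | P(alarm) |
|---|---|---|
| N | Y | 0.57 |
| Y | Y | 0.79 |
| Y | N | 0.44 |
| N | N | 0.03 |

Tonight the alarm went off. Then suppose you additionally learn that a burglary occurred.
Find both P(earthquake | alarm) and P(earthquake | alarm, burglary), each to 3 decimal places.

Enumerate the 4 (earthquake, burglary) configurations and weight by the priors:
  P(alarm) = 0.03·0.68·0.78 + 0.57·0.68·0.22 + 0.44·0.32·0.78 + 0.79·0.32·0.22
        = 0.015912 + 0.085272 + 0.109824 + 0.055616 = 0.266624
Keeping only the earthquake-present terms gives 0.165440, so
  P(earthquake | alarm) = 0.165440 / 0.266624 ≈ 0.620

With the extra evidence:
By total probability over both values of earthquake:
  P(alarm | burglary) = 0.57×0.68 + 0.79×0.32
        = 0.387600 + 0.252800 = 0.640400
Keeping only the earthquake-present terms gives 0.252800, so
  P(earthquake | alarm, burglary) = 0.252800 / 0.640400 ≈ 0.395
This is intercausal reasoning (explaining away): once burglary accounts for the alarm, earthquake becomes less likely.

P(earthquake | alarm) ≈ 0.620; P(earthquake | alarm, burglary) ≈ 0.395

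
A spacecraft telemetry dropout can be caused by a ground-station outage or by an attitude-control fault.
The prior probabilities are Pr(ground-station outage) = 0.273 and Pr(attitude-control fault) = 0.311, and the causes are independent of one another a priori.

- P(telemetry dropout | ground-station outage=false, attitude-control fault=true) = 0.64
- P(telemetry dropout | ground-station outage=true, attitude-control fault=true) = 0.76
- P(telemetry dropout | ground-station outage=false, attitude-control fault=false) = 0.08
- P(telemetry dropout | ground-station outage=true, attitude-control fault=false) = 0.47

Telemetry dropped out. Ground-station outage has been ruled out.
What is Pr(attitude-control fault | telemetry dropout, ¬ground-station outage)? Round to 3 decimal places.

Pr(attitude-control fault | telemetry dropout, ¬ground-station outage) ≈ 0.783

P(telemetry dropout | ¬ground-station outage) = 0.08·0.689 + 0.64·0.311 = 0.055120 + 0.199040 = 0.254160
The attitude-control fault-present share is 0.64·0.311 = 0.199040.
So P(attitude-control fault | telemetry dropout, ¬ground-station outage) = 0.199040/0.254160 ≈ 0.783.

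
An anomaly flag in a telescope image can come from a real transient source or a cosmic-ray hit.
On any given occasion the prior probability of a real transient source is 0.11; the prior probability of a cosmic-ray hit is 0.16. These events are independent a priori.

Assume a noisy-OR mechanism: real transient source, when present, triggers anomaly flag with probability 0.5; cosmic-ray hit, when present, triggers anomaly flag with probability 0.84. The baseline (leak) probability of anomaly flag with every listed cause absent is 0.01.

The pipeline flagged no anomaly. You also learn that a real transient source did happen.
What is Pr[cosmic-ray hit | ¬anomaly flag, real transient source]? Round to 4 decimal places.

Pr[cosmic-ray hit | ¬anomaly flag, real transient source] ≈ 0.0296

Under noisy-OR, P(anomaly flag | causes) = 1 − (1−0.01)·∏(1−qᵢ) over the active causes.
Numerator (weight on configurations with cosmic-ray hit): 0.0792*0.16 = 0.012672
Normalizer over all consistent configurations: 0.495*0.84 + 0.0792*0.16 = 0.428472
Posterior = 0.012672 / 0.428472 ≈ 0.0296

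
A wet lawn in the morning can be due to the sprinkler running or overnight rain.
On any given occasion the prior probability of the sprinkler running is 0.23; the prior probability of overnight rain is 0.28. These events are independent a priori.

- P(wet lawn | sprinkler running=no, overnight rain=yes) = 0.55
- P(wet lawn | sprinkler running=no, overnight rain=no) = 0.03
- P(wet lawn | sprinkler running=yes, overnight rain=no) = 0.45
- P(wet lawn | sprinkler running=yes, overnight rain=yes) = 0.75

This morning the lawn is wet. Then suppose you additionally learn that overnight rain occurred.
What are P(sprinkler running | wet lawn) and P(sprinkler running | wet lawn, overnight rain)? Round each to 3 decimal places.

P(wet lawn) = 0.03×0.77×0.72 + 0.55×0.77×0.28 + 0.45×0.23×0.72 + 0.75×0.23×0.28 = 0.016632 + 0.118580 + 0.074520 + 0.048300 = 0.258032
Of this, 0.122820 comes from 0.074520 + 0.048300 (the sprinkler running=true cases).
So P(sprinkler running | wet lawn) = 0.122820/0.258032 ≈ 0.476.

With the extra evidence:
For the numerator, keep only sprinkler running=true terms: 0.75×0.23 = 0.172500
The normalizing constant is 0.55×0.77 + 0.75×0.23 = 0.596000
Posterior = 0.172500 / 0.596000 ≈ 0.289

P(sprinkler running | wet lawn) ≈ 0.476; P(sprinkler running | wet lawn, overnight rain) ≈ 0.289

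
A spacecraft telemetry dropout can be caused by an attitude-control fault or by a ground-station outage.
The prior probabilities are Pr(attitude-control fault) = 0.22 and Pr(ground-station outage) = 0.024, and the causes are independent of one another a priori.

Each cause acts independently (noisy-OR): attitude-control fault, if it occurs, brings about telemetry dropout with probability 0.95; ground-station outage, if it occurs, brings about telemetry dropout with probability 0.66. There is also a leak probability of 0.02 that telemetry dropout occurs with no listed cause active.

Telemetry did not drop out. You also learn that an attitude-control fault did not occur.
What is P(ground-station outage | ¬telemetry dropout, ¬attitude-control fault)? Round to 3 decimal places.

Under noisy-OR, P(telemetry dropout | causes) = 1 − (1−0.02)·∏(1−qᵢ) over the active causes.
P(¬telemetry dropout | ¬attitude-control fault) = 0.98*0.976 + 0.3332*0.024 = 0.956480 + 0.007997 = 0.964477
Of this, 0.007997 comes from 0.3332*0.024 (the ground-station outage=true cases).
P(ground-station outage | ¬telemetry dropout, ¬attitude-control fault) = 0.007997 / 0.964477 ≈ 0.008

P(ground-station outage | ¬telemetry dropout, ¬attitude-control fault) ≈ 0.008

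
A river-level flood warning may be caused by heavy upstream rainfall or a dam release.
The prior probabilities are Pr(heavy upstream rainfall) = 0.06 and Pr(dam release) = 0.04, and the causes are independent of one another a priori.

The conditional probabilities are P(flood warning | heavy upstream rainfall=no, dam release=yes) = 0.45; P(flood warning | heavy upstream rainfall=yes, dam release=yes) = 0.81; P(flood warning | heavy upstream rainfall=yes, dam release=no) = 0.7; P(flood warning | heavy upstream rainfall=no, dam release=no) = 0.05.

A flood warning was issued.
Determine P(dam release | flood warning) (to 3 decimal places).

For the numerator, keep only dam release=true terms: 0.016920 + 0.001944 = 0.018864
The normalizing constant is 0.05×0.94×0.96 + 0.45×0.94×0.04 + 0.7×0.06×0.96 + 0.81×0.06×0.04 = 0.104304
Posterior = 0.018864 / 0.104304 ≈ 0.181

P(dam release | flood warning) ≈ 0.181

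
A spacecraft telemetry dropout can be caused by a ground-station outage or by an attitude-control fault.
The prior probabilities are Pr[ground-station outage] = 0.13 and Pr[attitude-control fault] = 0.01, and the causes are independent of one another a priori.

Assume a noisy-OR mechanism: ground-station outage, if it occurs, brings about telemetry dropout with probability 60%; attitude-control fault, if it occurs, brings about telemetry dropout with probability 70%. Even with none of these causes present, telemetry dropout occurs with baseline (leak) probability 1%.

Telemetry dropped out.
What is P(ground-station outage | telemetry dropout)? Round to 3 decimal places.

P(ground-station outage | telemetry dropout) ≈ 0.843

Under noisy-OR, P(telemetry dropout | causes) = 1 − (1−0.01)·∏(1−qᵢ) over the active causes.
Enumerate the 4 (ground-station outage, attitude-control fault) configurations and weight by the priors:
  P(telemetry dropout) = 0.01×0.87×0.99 + 0.703×0.87×0.01 + 0.604×0.13×0.99 + 0.8812×0.13×0.01
        = 0.008613 + 0.006116 + 0.077735 + 0.001146 = 0.093610
Configurations with ground-station outage contribute 0.078881, so
  P(ground-station outage | telemetry dropout) = 0.078881 / 0.093610 ≈ 0.843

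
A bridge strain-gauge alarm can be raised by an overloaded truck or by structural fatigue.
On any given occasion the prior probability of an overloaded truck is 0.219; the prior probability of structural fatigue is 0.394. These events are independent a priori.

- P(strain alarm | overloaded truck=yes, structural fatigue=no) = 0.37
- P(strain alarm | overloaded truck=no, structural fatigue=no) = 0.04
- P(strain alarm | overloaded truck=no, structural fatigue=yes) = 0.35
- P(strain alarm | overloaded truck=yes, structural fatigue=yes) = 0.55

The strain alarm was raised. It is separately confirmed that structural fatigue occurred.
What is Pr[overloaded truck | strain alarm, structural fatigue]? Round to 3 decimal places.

By total probability over both values of overloaded truck:
  P(strain alarm | structural fatigue) = 0.35×0.781 + 0.55×0.219
        = 0.273350 + 0.120450 = 0.393800
Keeping only the overloaded truck-present terms gives 0.120450, so
  P(overloaded truck | strain alarm, structural fatigue) = 0.120450 / 0.393800 ≈ 0.306

Pr[overloaded truck | strain alarm, structural fatigue] ≈ 0.306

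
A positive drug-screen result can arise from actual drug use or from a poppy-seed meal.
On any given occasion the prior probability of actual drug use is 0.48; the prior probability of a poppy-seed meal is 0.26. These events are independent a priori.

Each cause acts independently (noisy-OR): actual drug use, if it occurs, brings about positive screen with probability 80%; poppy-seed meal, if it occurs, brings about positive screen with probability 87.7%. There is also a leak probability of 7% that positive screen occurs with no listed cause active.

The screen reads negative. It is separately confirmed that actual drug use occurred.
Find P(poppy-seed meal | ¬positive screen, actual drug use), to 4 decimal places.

Under noisy-OR, P(positive screen | causes) = 1 − (1−0.07)·∏(1−qᵢ) over the active causes.
Sum P(¬positive screen|·) weighted by the priors over both values of poppy-seed meal:
  P(¬positive screen | actual drug use) = 0.186·0.74 + 0.022878·0.26
        = 0.137640 + 0.005948 = 0.143588
The terms with poppy-seed meal present sum to 0.005948, so
  P(poppy-seed meal | ¬positive screen, actual drug use) = 0.005948 / 0.143588 ≈ 0.0414

P(poppy-seed meal | ¬positive screen, actual drug use) ≈ 0.0414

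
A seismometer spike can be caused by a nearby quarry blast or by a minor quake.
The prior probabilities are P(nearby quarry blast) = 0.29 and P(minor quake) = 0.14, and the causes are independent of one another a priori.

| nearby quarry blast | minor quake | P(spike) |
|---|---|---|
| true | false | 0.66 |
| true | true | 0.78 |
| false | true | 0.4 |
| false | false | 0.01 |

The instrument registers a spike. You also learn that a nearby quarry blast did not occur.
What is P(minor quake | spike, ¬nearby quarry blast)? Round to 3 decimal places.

P(minor quake | spike, ¬nearby quarry blast) ≈ 0.867

Weight on minor quake=true, given the evidence: 0.4*0.14 = 0.056000
Normalizer over all consistent configurations: 0.01*0.86 + 0.4*0.14 = 0.064600
P(minor quake | spike, ¬nearby quarry blast) = 0.056000/0.064600 ≈ 0.867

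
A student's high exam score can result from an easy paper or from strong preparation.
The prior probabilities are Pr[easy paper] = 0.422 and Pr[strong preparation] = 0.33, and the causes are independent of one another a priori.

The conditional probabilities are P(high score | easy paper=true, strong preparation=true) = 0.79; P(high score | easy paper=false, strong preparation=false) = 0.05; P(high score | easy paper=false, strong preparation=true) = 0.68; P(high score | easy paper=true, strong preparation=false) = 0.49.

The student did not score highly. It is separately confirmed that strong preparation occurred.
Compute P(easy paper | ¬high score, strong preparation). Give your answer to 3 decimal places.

P(easy paper | ¬high score, strong preparation) ≈ 0.324

For the numerator, keep only easy paper=true terms: 0.21*0.422 = 0.088620
The normalizing constant is 0.32*0.578 + 0.21*0.422 = 0.273580
Posterior = 0.088620 / 0.273580 ≈ 0.324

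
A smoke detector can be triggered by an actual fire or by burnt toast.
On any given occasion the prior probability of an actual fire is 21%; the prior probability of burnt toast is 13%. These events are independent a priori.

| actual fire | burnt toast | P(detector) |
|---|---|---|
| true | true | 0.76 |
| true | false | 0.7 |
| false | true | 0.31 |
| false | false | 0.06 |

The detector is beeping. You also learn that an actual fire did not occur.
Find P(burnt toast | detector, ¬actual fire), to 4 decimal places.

P(burnt toast | detector, ¬actual fire) ≈ 0.4357

By total probability over both values of burnt toast:
  P(detector | ¬actual fire) = 0.06*0.87 + 0.31*0.13
        = 0.052200 + 0.040300 = 0.092500
Configurations with burnt toast contribute 0.040300, so
  P(burnt toast | detector, ¬actual fire) = 0.040300 / 0.092500 ≈ 0.4357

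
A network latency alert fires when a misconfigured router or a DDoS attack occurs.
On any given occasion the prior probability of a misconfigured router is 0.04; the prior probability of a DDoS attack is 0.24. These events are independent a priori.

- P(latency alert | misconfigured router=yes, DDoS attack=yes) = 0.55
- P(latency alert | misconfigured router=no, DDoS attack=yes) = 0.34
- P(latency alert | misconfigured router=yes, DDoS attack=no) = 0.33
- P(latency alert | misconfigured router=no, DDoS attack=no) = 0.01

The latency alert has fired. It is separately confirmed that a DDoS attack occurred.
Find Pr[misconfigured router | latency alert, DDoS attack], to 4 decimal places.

Pr[misconfigured router | latency alert, DDoS attack] ≈ 0.0631

P(latency alert | DDoS attack) = 0.34·0.96 + 0.55·0.04 = 0.326400 + 0.022000 = 0.348400
Of this, 0.022000 comes from 0.55·0.04 (the misconfigured router=true cases).
So P(misconfigured router | latency alert, DDoS attack) = 0.022000/0.348400 ≈ 0.0631.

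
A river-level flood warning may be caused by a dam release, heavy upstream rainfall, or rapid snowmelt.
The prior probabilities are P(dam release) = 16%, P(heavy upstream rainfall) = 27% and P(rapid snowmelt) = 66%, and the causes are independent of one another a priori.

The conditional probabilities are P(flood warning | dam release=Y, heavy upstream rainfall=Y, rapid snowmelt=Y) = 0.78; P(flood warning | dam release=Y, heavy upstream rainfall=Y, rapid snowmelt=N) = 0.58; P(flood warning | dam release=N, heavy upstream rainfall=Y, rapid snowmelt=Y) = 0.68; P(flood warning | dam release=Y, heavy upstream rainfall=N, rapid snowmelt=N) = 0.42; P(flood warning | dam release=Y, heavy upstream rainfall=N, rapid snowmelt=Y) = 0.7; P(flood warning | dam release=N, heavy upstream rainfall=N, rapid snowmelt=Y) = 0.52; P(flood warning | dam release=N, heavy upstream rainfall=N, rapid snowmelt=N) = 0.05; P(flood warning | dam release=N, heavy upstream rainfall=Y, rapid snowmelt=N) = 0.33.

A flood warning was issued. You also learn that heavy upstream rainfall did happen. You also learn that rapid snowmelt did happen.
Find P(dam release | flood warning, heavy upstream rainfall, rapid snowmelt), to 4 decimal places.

P(flood warning | heavy upstream rainfall, rapid snowmelt) = 0.68×0.84 + 0.78×0.16 = 0.571200 + 0.124800 = 0.696000
The dam release-present share is 0.78×0.16 = 0.124800.
P(dam release | flood warning, heavy upstream rainfall, rapid snowmelt) = 0.124800 / 0.696000 ≈ 0.1793

P(dam release | flood warning, heavy upstream rainfall, rapid snowmelt) ≈ 0.1793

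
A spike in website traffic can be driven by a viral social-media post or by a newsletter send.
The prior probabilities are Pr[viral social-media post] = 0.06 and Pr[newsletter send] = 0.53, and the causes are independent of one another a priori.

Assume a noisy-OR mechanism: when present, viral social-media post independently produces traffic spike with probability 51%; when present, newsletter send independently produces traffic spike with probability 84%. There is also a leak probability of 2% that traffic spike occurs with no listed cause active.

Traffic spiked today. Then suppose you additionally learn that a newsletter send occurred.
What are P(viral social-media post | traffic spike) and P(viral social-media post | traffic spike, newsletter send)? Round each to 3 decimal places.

P(viral social-media post | traffic spike) ≈ 0.093; P(viral social-media post | traffic spike, newsletter send) ≈ 0.065

Under noisy-OR, P(traffic spike | causes) = 1 − (1−0.02)·∏(1−qᵢ) over the active causes.
P(traffic spike) = 0.02·0.94·0.47 + 0.8432·0.94·0.53 + 0.5198·0.06·0.47 + 0.923168·0.06·0.53 = 0.008836 + 0.420082 + 0.014658 + 0.029357 = 0.472933
Of this, 0.044015 comes from 0.014658 + 0.029357 (the viral social-media post=true cases).
So P(viral social-media post | traffic spike) = 0.044015/0.472933 ≈ 0.093.

Now also conditioning on newsletter send=true:
P(traffic spike | newsletter send) = 0.8432×0.94 + 0.923168×0.06 = 0.792608 + 0.055390 = 0.847998
The viral social-media post-present share is 0.923168×0.06 = 0.055390.
Hence the posterior is 0.055390/0.847998 ≈ 0.065.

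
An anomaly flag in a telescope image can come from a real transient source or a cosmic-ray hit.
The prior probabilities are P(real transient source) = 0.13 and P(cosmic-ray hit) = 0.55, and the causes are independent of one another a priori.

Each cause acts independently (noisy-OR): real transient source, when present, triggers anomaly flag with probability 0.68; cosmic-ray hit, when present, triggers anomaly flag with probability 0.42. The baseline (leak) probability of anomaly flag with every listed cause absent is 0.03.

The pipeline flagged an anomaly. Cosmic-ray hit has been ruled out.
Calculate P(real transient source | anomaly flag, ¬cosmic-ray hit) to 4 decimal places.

P(real transient source | anomaly flag, ¬cosmic-ray hit) ≈ 0.7745

Under noisy-OR, P(anomaly flag | causes) = 1 − (1−0.03)·∏(1−qᵢ) over the active causes.
Sum P(anomaly flag|·) weighted by the priors over both values of real transient source:
  P(anomaly flag | ¬cosmic-ray hit) = 0.03*0.87 + 0.6896*0.13
        = 0.026100 + 0.089648 = 0.115748
Configurations with real transient source contribute 0.089648, so
  P(real transient source | anomaly flag, ¬cosmic-ray hit) = 0.089648 / 0.115748 ≈ 0.7745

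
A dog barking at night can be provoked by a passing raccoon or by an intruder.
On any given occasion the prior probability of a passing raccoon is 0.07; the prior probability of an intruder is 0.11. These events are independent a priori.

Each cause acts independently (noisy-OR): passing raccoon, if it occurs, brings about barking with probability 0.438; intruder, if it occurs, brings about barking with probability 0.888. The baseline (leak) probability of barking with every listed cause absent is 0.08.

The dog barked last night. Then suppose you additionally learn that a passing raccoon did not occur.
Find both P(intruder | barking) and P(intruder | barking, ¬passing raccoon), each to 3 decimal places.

P(intruder | barking) ≈ 0.507; P(intruder | barking, ¬passing raccoon) ≈ 0.581

Under noisy-OR, P(barking | causes) = 1 − (1−0.08)·∏(1−qᵢ) over the active causes.
Numerator (weight on configurations with intruder): 0.091759 + 0.007254 = 0.099013
The normalizing constant is 0.08·0.93·0.89 + 0.89696·0.93·0.11 + 0.48296·0.07·0.89 + 0.942092·0.07·0.11 = 0.195317
Posterior = 0.099013 / 0.195317 ≈ 0.507

Now also conditioning on passing raccoon≠true:
P(barking | ¬passing raccoon) = 0.08·0.89 + 0.89696·0.11 = 0.071200 + 0.098666 = 0.169866
Of this, 0.098666 comes from 0.89696·0.11 (the intruder=true cases).
So P(intruder | barking, ¬passing raccoon) = 0.098666/0.169866 ≈ 0.581.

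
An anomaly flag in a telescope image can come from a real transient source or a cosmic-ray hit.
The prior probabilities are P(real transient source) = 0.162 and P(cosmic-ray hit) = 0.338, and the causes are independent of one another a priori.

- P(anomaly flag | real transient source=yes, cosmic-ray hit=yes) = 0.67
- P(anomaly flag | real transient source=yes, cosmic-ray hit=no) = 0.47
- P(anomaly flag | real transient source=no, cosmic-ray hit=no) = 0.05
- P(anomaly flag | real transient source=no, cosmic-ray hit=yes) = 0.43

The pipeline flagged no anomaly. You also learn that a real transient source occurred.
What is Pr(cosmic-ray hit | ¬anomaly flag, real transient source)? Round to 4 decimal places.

Pr(cosmic-ray hit | ¬anomaly flag, real transient source) ≈ 0.2412

Weight on cosmic-ray hit=true, given the evidence: 0.33×0.338 = 0.111540
Denominator P(¬anomaly flag | real transient source): 0.53×0.662 + 0.33×0.338 = 0.462400
Posterior = 0.111540 / 0.462400 ≈ 0.2412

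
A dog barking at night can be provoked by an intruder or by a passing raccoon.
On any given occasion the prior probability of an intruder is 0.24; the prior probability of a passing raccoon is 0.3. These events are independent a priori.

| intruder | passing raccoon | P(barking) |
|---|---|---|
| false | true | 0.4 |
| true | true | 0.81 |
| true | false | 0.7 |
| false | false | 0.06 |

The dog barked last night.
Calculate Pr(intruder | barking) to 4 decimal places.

P(barking) = 0.06*0.76*0.7 + 0.4*0.76*0.3 + 0.7*0.24*0.7 + 0.81*0.24*0.3 = 0.031920 + 0.091200 + 0.117600 + 0.058320 = 0.299040
Restricting to configurations with intruder present: 0.117600 + 0.058320 = 0.175920.
Hence the posterior is 0.175920/0.299040 ≈ 0.5883.

Pr(intruder | barking) ≈ 0.5883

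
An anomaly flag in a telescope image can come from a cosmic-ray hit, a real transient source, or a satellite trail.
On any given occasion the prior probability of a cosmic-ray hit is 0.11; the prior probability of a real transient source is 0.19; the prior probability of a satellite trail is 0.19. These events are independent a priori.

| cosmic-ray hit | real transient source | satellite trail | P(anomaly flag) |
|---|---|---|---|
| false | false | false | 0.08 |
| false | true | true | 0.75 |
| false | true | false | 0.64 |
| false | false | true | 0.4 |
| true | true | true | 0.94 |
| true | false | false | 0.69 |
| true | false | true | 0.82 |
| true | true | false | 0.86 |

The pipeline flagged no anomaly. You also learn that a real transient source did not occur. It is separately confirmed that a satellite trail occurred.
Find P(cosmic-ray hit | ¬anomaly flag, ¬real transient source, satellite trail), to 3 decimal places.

P(¬anomaly flag | ¬real transient source, satellite trail) = 0.6·0.89 + 0.18·0.11 = 0.534000 + 0.019800 = 0.553800
The cosmic-ray hit-present share is 0.18·0.11 = 0.019800.
Hence the posterior is 0.019800/0.553800 ≈ 0.036.

P(cosmic-ray hit | ¬anomaly flag, ¬real transient source, satellite trail) ≈ 0.036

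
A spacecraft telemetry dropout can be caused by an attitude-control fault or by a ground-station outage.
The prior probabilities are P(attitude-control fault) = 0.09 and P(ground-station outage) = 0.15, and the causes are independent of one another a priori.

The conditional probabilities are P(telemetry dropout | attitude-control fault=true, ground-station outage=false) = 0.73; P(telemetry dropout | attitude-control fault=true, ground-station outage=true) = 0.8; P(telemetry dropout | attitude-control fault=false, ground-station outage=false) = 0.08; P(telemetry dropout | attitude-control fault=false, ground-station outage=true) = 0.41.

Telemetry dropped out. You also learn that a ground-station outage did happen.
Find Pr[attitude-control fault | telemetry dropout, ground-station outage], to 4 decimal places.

Pr[attitude-control fault | telemetry dropout, ground-station outage] ≈ 0.1618

P(telemetry dropout | ground-station outage) = 0.41·0.91 + 0.8·0.09 = 0.373100 + 0.072000 = 0.445100
Of this, 0.072000 comes from 0.8·0.09 (the attitude-control fault=true cases).
P(attitude-control fault | telemetry dropout, ground-station outage) = 0.072000 / 0.445100 ≈ 0.1618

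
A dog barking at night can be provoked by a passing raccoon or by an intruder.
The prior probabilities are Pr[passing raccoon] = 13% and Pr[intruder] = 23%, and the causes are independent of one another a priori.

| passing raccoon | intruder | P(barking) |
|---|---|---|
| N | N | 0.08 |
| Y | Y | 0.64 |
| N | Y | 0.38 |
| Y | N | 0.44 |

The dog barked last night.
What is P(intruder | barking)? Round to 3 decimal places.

P(barking) = 0.08×0.87×0.77 + 0.38×0.87×0.23 + 0.44×0.13×0.77 + 0.64×0.13×0.23 = 0.053592 + 0.076038 + 0.044044 + 0.019136 = 0.192810
The intruder-present share is 0.076038 + 0.019136 = 0.095174.
Hence the posterior is 0.095174/0.192810 ≈ 0.494.

P(intruder | barking) ≈ 0.494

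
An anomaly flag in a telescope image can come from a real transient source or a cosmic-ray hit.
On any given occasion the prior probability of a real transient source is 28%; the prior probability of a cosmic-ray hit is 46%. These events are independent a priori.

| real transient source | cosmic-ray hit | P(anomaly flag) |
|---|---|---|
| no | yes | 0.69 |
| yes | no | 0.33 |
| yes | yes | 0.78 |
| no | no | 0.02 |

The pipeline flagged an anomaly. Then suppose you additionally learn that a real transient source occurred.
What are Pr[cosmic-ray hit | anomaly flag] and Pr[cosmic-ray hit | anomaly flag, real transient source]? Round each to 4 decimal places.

Pr[cosmic-ray hit | anomaly flag] ≈ 0.8508; Pr[cosmic-ray hit | anomaly flag, real transient source] ≈ 0.6682

For the numerator, keep only cosmic-ray hit=true terms: 0.228528 + 0.100464 = 0.328992
Normalizer over all consistent configurations: 0.02·0.72·0.54 + 0.69·0.72·0.46 + 0.33·0.28·0.54 + 0.78·0.28·0.46 = 0.386664
P(cosmic-ray hit | anomaly flag) = 0.328992/0.386664 ≈ 0.8508

With the extra evidence:
Enumerate both values of cosmic-ray hit and weight by the priors:
  P(anomaly flag | real transient source) = 0.33*0.54 + 0.78*0.46
        = 0.178200 + 0.358800 = 0.537000
Keeping only the cosmic-ray hit-present terms gives 0.358800, so
  P(cosmic-ray hit | anomaly flag, real transient source) = 0.358800 / 0.537000 ≈ 0.6682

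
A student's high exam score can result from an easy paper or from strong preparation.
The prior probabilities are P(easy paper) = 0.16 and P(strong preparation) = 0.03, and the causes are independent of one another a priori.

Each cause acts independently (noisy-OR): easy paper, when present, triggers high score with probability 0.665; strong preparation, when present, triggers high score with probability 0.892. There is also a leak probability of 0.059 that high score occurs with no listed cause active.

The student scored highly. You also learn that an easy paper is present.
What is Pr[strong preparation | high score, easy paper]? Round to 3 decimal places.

Under noisy-OR, P(high score | causes) = 1 − (1−0.059)·∏(1−qᵢ) over the active causes.
Enumerate both values of strong preparation and weight by the priors:
  P(high score | easy paper) = 0.684765·0.97 + 0.965955·0.03
        = 0.664222 + 0.028979 = 0.693201
Keeping only the strong preparation-present terms gives 0.028979, so
  P(strong preparation | high score, easy paper) = 0.028979 / 0.693201 ≈ 0.042

Pr[strong preparation | high score, easy paper] ≈ 0.042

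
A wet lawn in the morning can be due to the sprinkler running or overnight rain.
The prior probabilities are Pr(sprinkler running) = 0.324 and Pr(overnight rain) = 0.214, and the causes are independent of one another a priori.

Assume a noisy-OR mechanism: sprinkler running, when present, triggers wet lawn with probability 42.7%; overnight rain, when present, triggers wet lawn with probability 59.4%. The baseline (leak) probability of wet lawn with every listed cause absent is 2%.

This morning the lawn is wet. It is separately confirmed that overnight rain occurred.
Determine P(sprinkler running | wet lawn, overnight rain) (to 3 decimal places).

P(sprinkler running | wet lawn, overnight rain) ≈ 0.381

Under noisy-OR, P(wet lawn | causes) = 1 − (1−0.02)·∏(1−qᵢ) over the active causes.
By total probability over both values of sprinkler running:
  P(wet lawn | overnight rain) = 0.60212*0.676 + 0.772015*0.324
        = 0.407033 + 0.250133 = 0.657166
Configurations with sprinkler running contribute 0.250133, so
  P(sprinkler running | wet lawn, overnight rain) = 0.250133 / 0.657166 ≈ 0.381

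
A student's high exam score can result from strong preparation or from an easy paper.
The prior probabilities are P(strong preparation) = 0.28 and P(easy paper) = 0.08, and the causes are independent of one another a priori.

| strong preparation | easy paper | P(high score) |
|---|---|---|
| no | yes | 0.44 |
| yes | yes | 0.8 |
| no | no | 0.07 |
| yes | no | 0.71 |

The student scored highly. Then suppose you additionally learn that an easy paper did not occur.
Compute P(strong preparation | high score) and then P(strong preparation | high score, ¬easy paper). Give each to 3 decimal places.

Numerator (weight on configurations with strong preparation): 0.182896 + 0.017920 = 0.200816
The normalizing constant is 0.07·0.72·0.92 + 0.44·0.72·0.08 + 0.71·0.28·0.92 + 0.8·0.28·0.08 = 0.272528
Posterior = 0.200816 / 0.272528 ≈ 0.737

With the extra evidence:
For the numerator, keep only strong preparation=true terms: 0.71×0.28 = 0.198800
The normalizing constant is 0.07×0.72 + 0.71×0.28 = 0.249200
P(strong preparation | high score, ¬easy paper) = 0.198800/0.249200 ≈ 0.798
Ruling out easy paper raises the posterior on strong preparation — the flip side of explaining away.

P(strong preparation | high score) ≈ 0.737; P(strong preparation | high score, ¬easy paper) ≈ 0.798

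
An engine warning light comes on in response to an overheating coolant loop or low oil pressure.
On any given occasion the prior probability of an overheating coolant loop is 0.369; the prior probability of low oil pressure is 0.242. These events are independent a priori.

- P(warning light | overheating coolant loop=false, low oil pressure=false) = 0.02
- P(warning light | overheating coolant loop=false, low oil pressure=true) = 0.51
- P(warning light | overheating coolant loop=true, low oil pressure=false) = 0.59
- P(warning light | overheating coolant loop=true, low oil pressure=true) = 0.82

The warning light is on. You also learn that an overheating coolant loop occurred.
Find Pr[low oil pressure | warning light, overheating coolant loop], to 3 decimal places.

Enumerate both values of low oil pressure and weight by the priors:
  P(warning light | overheating coolant loop) = 0.59·0.758 + 0.82·0.242
        = 0.447220 + 0.198440 = 0.645660
Configurations with low oil pressure contribute 0.198440, so
  P(low oil pressure | warning light, overheating coolant loop) = 0.198440 / 0.645660 ≈ 0.307

Pr[low oil pressure | warning light, overheating coolant loop] ≈ 0.307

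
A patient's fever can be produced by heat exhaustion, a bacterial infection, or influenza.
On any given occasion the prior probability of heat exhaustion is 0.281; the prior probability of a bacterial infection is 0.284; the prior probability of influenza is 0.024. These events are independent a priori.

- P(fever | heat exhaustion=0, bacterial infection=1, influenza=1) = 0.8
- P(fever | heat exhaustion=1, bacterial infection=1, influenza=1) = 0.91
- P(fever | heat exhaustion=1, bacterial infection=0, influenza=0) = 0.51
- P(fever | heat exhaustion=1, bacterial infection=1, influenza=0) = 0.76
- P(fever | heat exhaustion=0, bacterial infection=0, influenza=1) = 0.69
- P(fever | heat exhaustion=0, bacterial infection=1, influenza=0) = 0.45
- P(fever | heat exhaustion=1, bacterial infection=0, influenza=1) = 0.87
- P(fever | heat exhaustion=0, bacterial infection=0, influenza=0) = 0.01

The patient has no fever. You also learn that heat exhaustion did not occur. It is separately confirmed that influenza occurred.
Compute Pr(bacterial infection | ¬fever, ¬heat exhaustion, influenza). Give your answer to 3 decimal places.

Weight on bacterial infection=true, given the evidence: 0.2*0.284 = 0.056800
Denominator P(¬fever | ¬heat exhaustion, influenza): 0.31*0.716 + 0.2*0.284 = 0.278760
Posterior = 0.056800 / 0.278760 ≈ 0.204

Pr(bacterial infection | ¬fever, ¬heat exhaustion, influenza) ≈ 0.204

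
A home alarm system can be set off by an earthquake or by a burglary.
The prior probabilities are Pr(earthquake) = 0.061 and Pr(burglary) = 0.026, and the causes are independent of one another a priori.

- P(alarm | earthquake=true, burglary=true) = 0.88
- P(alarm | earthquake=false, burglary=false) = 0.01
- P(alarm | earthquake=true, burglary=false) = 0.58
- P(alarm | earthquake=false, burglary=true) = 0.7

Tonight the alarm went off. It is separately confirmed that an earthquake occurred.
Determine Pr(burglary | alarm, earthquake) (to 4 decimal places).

Pr(burglary | alarm, earthquake) ≈ 0.0389

Numerator (weight on configurations with burglary): 0.88×0.026 = 0.022880
Normalizer over all consistent configurations: 0.58×0.974 + 0.88×0.026 = 0.587800
P(burglary | alarm, earthquake) = 0.022880/0.587800 ≈ 0.0389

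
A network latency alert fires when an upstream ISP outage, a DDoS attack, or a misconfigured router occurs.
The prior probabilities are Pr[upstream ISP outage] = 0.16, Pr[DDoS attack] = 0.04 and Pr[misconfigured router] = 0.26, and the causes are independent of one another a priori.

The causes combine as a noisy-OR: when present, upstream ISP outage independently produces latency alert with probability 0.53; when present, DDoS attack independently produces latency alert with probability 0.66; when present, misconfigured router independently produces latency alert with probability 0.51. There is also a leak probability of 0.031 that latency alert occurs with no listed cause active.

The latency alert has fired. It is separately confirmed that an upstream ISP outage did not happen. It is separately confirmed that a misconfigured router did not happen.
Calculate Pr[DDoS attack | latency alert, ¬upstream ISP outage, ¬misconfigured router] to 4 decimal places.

Pr[DDoS attack | latency alert, ¬upstream ISP outage, ¬misconfigured router] ≈ 0.4740

Under noisy-OR, P(latency alert | causes) = 1 − (1−0.031)·∏(1−qᵢ) over the active causes.
By total probability over both values of DDoS attack:
  P(latency alert | ¬upstream ISP outage, ¬misconfigured router) = 0.031·0.96 + 0.67054·0.04
        = 0.029760 + 0.026822 = 0.056582
The terms with DDoS attack present sum to 0.026822, so
  P(DDoS attack | latency alert, ¬upstream ISP outage, ¬misconfigured router) = 0.026822 / 0.056582 ≈ 0.4740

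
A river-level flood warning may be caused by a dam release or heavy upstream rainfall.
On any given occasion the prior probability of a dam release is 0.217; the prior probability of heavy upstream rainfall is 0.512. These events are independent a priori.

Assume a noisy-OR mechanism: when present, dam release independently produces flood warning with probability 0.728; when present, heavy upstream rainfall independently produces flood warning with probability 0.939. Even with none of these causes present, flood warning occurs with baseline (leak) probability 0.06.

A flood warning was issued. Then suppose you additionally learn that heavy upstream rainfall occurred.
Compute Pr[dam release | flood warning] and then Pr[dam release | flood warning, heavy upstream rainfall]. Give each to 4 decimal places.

Pr[dam release | flood warning] ≈ 0.3195; Pr[dam release | flood warning, heavy upstream rainfall] ≈ 0.2245

Under noisy-OR, P(flood warning | causes) = 1 − (1−0.06)·∏(1−qᵢ) over the active causes.
Enumerate the 4 (dam release, heavy upstream rainfall) configurations and weight by the priors:
  P(flood warning) = 0.06*0.783*0.488 + 0.94266*0.783*0.512 + 0.74432*0.217*0.488 + 0.984404*0.217*0.512
        = 0.022926 + 0.377909 + 0.078821 + 0.109371 = 0.589027
Keeping only the dam release-present terms gives 0.188192, so
  P(dam release | flood warning) = 0.188192 / 0.589027 ≈ 0.3195

With the extra evidence:
For the numerator, keep only dam release=true terms: 0.984404*0.217 = 0.213616
Denominator P(flood warning | heavy upstream rainfall): 0.94266*0.783 + 0.984404*0.217 = 0.951719
Posterior = 0.213616 / 0.951719 ≈ 0.2245
The drop from 0.3195 to 0.2245 is the explaining-away (discounting) effect.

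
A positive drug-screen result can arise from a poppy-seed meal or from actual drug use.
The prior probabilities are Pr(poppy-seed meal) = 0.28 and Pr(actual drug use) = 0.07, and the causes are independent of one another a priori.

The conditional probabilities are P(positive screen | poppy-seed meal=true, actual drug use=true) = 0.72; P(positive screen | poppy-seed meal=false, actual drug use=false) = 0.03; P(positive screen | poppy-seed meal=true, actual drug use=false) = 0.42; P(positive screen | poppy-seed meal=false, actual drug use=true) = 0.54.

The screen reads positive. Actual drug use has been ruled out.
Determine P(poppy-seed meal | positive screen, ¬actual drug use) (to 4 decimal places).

Numerator (weight on configurations with poppy-seed meal): 0.42×0.28 = 0.117600
Denominator P(positive screen | ¬actual drug use): 0.03×0.72 + 0.42×0.28 = 0.139200
Posterior = 0.117600 / 0.139200 ≈ 0.8448

P(poppy-seed meal | positive screen, ¬actual drug use) ≈ 0.8448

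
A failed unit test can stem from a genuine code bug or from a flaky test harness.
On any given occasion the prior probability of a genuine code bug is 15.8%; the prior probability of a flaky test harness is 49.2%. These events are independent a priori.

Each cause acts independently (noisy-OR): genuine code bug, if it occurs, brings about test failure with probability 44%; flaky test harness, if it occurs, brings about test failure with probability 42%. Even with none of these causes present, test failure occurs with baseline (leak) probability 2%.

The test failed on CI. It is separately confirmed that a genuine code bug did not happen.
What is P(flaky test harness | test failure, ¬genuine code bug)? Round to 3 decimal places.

P(flaky test harness | test failure, ¬genuine code bug) ≈ 0.954

Under noisy-OR, P(test failure | causes) = 1 − (1−0.02)·∏(1−qᵢ) over the active causes.
Numerator (weight on configurations with flaky test harness): 0.4316*0.492 = 0.212347
Normalizer over all consistent configurations: 0.02*0.508 + 0.4316*0.492 = 0.222507
Posterior = 0.212347 / 0.222507 ≈ 0.954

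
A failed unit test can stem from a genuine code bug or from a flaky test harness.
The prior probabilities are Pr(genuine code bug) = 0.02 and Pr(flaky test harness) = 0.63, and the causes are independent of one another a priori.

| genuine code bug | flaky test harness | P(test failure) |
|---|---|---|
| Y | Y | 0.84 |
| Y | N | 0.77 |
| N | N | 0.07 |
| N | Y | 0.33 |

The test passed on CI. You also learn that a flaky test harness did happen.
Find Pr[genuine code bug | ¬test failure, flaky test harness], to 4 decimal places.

Pr[genuine code bug | ¬test failure, flaky test harness] ≈ 0.0048

Enumerate both values of genuine code bug and weight by the priors:
  P(¬test failure | flaky test harness) = 0.67×0.98 + 0.16×0.02
        = 0.656600 + 0.003200 = 0.659800
Configurations with genuine code bug contribute 0.003200, so
  P(genuine code bug | ¬test failure, flaky test harness) = 0.003200 / 0.659800 ≈ 0.0048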